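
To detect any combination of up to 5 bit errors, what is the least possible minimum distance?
Detecting e errors requires d_min ≥ e + 1 = 5 + 1 = 6.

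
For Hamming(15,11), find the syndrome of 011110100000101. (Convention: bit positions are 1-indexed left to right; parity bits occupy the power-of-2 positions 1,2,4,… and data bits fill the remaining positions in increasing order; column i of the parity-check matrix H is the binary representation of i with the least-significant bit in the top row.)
Syndrome s = H · r^T (mod 2), r = 011110100000101:
  s[0] = (101010101010101)·(011110100000101) mod 2 = 0+0+1+0+1+0+1+0+0+0+0+0+1+0+1 mod 2 = 1
  s[1] = (011001100110011)·(011110100000101) mod 2 = 0+1+1+0+0+0+1+0+0+0+0+0+0+0+1 mod 2 = 0
  s[2] = (000111100001111)·(011110100000101) mod 2 = 0+0+0+1+1+0+1+0+0+0+0+0+1+0+1 mod 2 = 1
  s[3] = (000000011111111)·(011110100000101) mod 2 = 0+0+0+0+0+0+0+0+0+0+0+0+1+0+1 mod 2 = 0
Syndrome = 1010
Non-zero syndrome: error at position 5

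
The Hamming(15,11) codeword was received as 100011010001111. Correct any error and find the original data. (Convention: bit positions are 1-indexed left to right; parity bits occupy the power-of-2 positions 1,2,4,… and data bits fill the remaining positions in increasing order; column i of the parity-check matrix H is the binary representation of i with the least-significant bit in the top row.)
Syndrome s = H · r^T (mod 2), r = 100011010001111:
  s[0] = (101010101010101)·(100011010001111) mod 2 = 1+0+0+0+1+0+0+0+0+0+0+0+1+0+1 mod 2 = 0
  s[1] = (011001100110011)·(100011010001111) mod 2 = 0+0+0+0+0+1+0+0+0+0+0+0+0+1+1 mod 2 = 1
  s[2] = (000111100001111)·(100011010001111) mod 2 = 0+0+0+0+1+1+0+0+0+0+0+1+1+1+1 mod 2 = 0
  s[3] = (000000011111111)·(100011010001111) mod 2 = 0+0+0+0+0+0+0+1+0+0+0+1+1+1+1 mod 2 = 1
Syndrome = 0101
Column 10 of H equals this syndrome → error at bit 10 (1-indexed).
Flip bit 10: 100011010001111 → 100011010101111
Extract data bits at positions {3,5,6,7,9,10,11,12,13,14,15}: 01100101111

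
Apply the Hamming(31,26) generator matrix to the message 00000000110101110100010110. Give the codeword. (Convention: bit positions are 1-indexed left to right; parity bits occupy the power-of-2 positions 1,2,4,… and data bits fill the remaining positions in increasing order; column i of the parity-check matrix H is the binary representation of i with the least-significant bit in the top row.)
Codeword c = d · G (mod 2), d = 00000000110101110100010110:
  c[0] = d·G[:,0] = (00000000110101110100010110)·(11011010101101010101010101) mod 2 = 0+0+0+0+0+0+0+0+1+0+0+1+0+1+0+1+0+1+0+0+0+1+0+1+0+0 mod 2 = 1
  c[1] = d·G[:,1] = (00000000110101110100010110)·(10110110011011001100110011) mod 2 = 0+0+0+0+0+0+0+0+0+1+0+0+0+1+0+0+0+1+0+0+0+1+0+0+1+0 mod 2 = 1
  c[2] = d·G[:,2] = (00000000110101110100010110)·(10000000000000000000000000) mod 2 = 0+0+0+0+0+0+0+0+0+0+0+0+0+0+0+0+0+0+0+0+0+0+0+0+0+0 mod 2 = 0
  c[3] = d·G[:,3] = (00000000110101110100010110)·(01110001111000111100001111) mod 2 = 0+0+0+0+0+0+0+0+1+1+0+0+0+0+1+1+0+1+0+0+0+0+0+1+1+0 mod 2 = 1
  c[4] = d·G[:,4] = (00000000110101110100010110)·(01000000000000000000000000) mod 2 = 0+0+0+0+0+0+0+0+0+0+0+0+0+0+0+0+0+0+0+0+0+0+0+0+0+0 mod 2 = 0
  c[5] = d·G[:,5] = (00000000110101110100010110)·(00100000000000000000000000) mod 2 = 0+0+0+0+0+0+0+0+0+0+0+0+0+0+0+0+0+0+0+0+0+0+0+0+0+0 mod 2 = 0
  c[6] = d·G[:,6] = (00000000110101110100010110)·(00010000000000000000000000) mod 2 = 0+0+0+0+0+0+0+0+0+0+0+0+0+0+0+0+0+0+0+0+0+0+0+0+0+0 mod 2 = 0
  c[7] = d·G[:,7] = (00000000110101110100010110)·(00001111111000000011111111) mod 2 = 0+0+0+0+0+0+0+0+1+1+0+0+0+0+0+0+0+0+0+0+0+1+0+1+1+0 mod 2 = 1
  c[8] = d·G[:,8] = (00000000110101110100010110)·(00001000000000000000000000) mod 2 = 0+0+0+0+0+0+0+0+0+0+0+0+0+0+0+0+0+0+0+0+0+0+0+0+0+0 mod 2 = 0
  c[9] = d·G[:,9] = (00000000110101110100010110)·(00000100000000000000000000) mod 2 = 0+0+0+0+0+0+0+0+0+0+0+0+0+0+0+0+0+0+0+0+0+0+0+0+0+0 mod 2 = 0
  c[10] = d·G[:,10] = (00000000110101110100010110)·(00000010000000000000000000) mod 2 = 0+0+0+0+0+0+0+0+0+0+0+0+0+0+0+0+0+0+0+0+0+0+0+0+0+0 mod 2 = 0
  c[11] = d·G[:,11] = (00000000110101110100010110)·(00000001000000000000000000) mod 2 = 0+0+0+0+0+0+0+0+0+0+0+0+0+0+0+0+0+0+0+0+0+0+0+0+0+0 mod 2 = 0
  c[12] = d·G[:,12] = (00000000110101110100010110)·(00000000100000000000000000) mod 2 = 0+0+0+0+0+0+0+0+1+0+0+0+0+0+0+0+0+0+0+0+0+0+0+0+0+0 mod 2 = 1
  c[13] = d·G[:,13] = (00000000110101110100010110)·(00000000010000000000000000) mod 2 = 0+0+0+0+0+0+0+0+0+1+0+0+0+0+0+0+0+0+0+0+0+0+0+0+0+0 mod 2 = 1
  c[14] = d·G[:,14] = (00000000110101110100010110)·(00000000001000000000000000) mod 2 = 0+0+0+0+0+0+0+0+0+0+0+0+0+0+0+0+0+0+0+0+0+0+0+0+0+0 mod 2 = 0
  c[15] = d·G[:,15] = (00000000110101110100010110)·(00000000000111111111111111) mod 2 = 0+0+0+0+0+0+0+0+0+0+0+1+0+1+1+1+0+1+0+0+0+1+0+1+1+0 mod 2 = 0
  c[16] = d·G[:,16] = (00000000110101110100010110)·(00000000000100000000000000) mod 2 = 0+0+0+0+0+0+0+0+0+0+0+1+0+0+0+0+0+0+0+0+0+0+0+0+0+0 mod 2 = 1
  c[17] = d·G[:,17] = (00000000110101110100010110)·(00000000000010000000000000) mod 2 = 0+0+0+0+0+0+0+0+0+0+0+0+0+0+0+0+0+0+0+0+0+0+0+0+0+0 mod 2 = 0
  c[18] = d·G[:,18] = (00000000110101110100010110)·(00000000000001000000000000) mod 2 = 0+0+0+0+0+0+0+0+0+0+0+0+0+1+0+0+0+0+0+0+0+0+0+0+0+0 mod 2 = 1
  c[19] = d·G[:,19] = (00000000110101110100010110)·(00000000000000100000000000) mod 2 = 0+0+0+0+0+0+0+0+0+0+0+0+0+0+1+0+0+0+0+0+0+0+0+0+0+0 mod 2 = 1
  c[20] = d·G[:,20] = (00000000110101110100010110)·(00000000000000010000000000) mod 2 = 0+0+0+0+0+0+0+0+0+0+0+0+0+0+0+1+0+0+0+0+0+0+0+0+0+0 mod 2 = 1
  c[21] = d·G[:,21] = (00000000110101110100010110)·(00000000000000001000000000) mod 2 = 0+0+0+0+0+0+0+0+0+0+0+0+0+0+0+0+0+0+0+0+0+0+0+0+0+0 mod 2 = 0
  c[22] = d·G[:,22] = (00000000110101110100010110)·(00000000000000000100000000) mod 2 = 0+0+0+0+0+0+0+0+0+0+0+0+0+0+0+0+0+1+0+0+0+0+0+0+0+0 mod 2 = 1
  c[23] = d·G[:,23] = (00000000110101110100010110)·(00000000000000000010000000) mod 2 = 0+0+0+0+0+0+0+0+0+0+0+0+0+0+0+0+0+0+0+0+0+0+0+0+0+0 mod 2 = 0
  c[24] = d·G[:,24] = (00000000110101110100010110)·(00000000000000000001000000) mod 2 = 0+0+0+0+0+0+0+0+0+0+0+0+0+0+0+0+0+0+0+0+0+0+0+0+0+0 mod 2 = 0
  c[25] = d·G[:,25] = (00000000110101110100010110)·(00000000000000000000100000) mod 2 = 0+0+0+0+0+0+0+0+0+0+0+0+0+0+0+0+0+0+0+0+0+0+0+0+0+0 mod 2 = 0
  c[26] = d·G[:,26] = (00000000110101110100010110)·(00000000000000000000010000) mod 2 = 0+0+0+0+0+0+0+0+0+0+0+0+0+0+0+0+0+0+0+0+0+1+0+0+0+0 mod 2 = 1
  c[27] = d·G[:,27] = (00000000110101110100010110)·(00000000000000000000001000) mod 2 = 0+0+0+0+0+0+0+0+0+0+0+0+0+0+0+0+0+0+0+0+0+0+0+0+0+0 mod 2 = 0
  c[28] = d·G[:,28] = (00000000110101110100010110)·(00000000000000000000000100) mod 2 = 0+0+0+0+0+0+0+0+0+0+0+0+0+0+0+0+0+0+0+0+0+0+0+1+0+0 mod 2 = 1
  c[29] = d·G[:,29] = (00000000110101110100010110)·(00000000000000000000000010) mod 2 = 0+0+0+0+0+0+0+0+0+0+0+0+0+0+0+0+0+0+0+0+0+0+0+0+1+0 mod 2 = 1
  c[30] = d·G[:,30] = (00000000110101110100010110)·(00000000000000000000000001) mod 2 = 0+0+0+0+0+0+0+0+0+0+0+0+0+0+0+0+0+0+0+0+0+0+0+0+0+0 mod 2 = 0
Codeword = 1101000100001100101110100010110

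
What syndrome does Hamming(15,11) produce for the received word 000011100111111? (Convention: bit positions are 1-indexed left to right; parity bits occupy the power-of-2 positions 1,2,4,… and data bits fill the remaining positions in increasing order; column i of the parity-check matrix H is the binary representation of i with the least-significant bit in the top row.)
Syndrome s = H · r^T (mod 2), r = 000011100111111:
  s[0] = (101010101010101)·(000011100111111) mod 2 = 0+0+0+0+1+0+1+0+0+0+1+0+1+0+1 mod 2 = 1
  s[1] = (011001100110011)·(000011100111111) mod 2 = 0+0+0+0+0+1+1+0+0+1+1+0+0+1+1 mod 2 = 0
  s[2] = (000111100001111)·(000011100111111) mod 2 = 0+0+0+0+1+1+1+0+0+0+0+1+1+1+1 mod 2 = 1
  s[3] = (000000011111111)·(000011100111111) mod 2 = 0+0+0+0+0+0+0+0+0+1+1+1+1+1+1 mod 2 = 0
Syndrome = 1010
Non-zero syndrome: error at position 5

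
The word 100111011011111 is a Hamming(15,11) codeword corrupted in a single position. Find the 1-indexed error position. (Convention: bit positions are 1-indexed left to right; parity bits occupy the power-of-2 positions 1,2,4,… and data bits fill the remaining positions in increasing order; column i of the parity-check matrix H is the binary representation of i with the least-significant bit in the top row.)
Syndrome s = H · r^T (mod 2), r = 100111011011111:
  s[0] = (101010101010101)·(100111011011111) mod 2 = 1+0+0+0+1+0+0+0+1+0+1+0+1+0+1 mod 2 = 0
  s[1] = (011001100110011)·(100111011011111) mod 2 = 0+0+0+0+0+1+0+0+0+0+1+0+0+1+1 mod 2 = 0
  s[2] = (000111100001111)·(100111011011111) mod 2 = 0+0+0+1+1+1+0+0+0+0+0+1+1+1+1 mod 2 = 1
  s[3] = (000000011111111)·(100111011011111) mod 2 = 0+0+0+0+0+0+0+1+1+0+1+1+1+1+1 mod 2 = 1
Syndrome = 0011
Column i of H is the binary representation of i, so the syndrome is the binary index of the flipped bit.
Read s = 0011 with s[0] as LSB: 0·2^0 + 0·2^1 + 1·2^2 + 1·2^3 = 12.
Error is at bit position 12.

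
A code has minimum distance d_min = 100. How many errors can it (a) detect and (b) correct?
(a) Detection requires d_min ≥ e+1, so e ≤ d_min − 1 = 99.
(b) Correction requires d_min ≥ 2t+1, so t ≤ ⌊(d_min − 1)/2⌋ = ⌊99/2⌋ = 49.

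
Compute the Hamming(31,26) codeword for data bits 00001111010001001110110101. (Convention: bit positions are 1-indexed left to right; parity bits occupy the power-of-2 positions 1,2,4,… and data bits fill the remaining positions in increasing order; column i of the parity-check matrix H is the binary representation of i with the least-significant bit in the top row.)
Codeword c = d · G (mod 2), d = 00001111010001001110110101:
  c[0] = d·G[:,0] = (00001111010001001110110101)·(11011010101101010101010101) mod 2 = 0+0+0+0+1+0+1+0+0+0+0+0+0+1+0+0+0+1+0+0+0+1+0+1+0+1 mod 2 = 1
  c[1] = d·G[:,1] = (00001111010001001110110101)·(10110110011011001100110011) mod 2 = 0+0+0+0+0+1+1+0+0+1+0+0+0+1+0+0+1+1+0+0+1+1+0+0+0+1 mod 2 = 1
  c[2] = d·G[:,2] = (00001111010001001110110101)·(10000000000000000000000000) mod 2 = 0+0+0+0+0+0+0+0+0+0+0+0+0+0+0+0+0+0+0+0+0+0+0+0+0+0 mod 2 = 0
  c[3] = d·G[:,3] = (00001111010001001110110101)·(01110001111000111100001111) mod 2 = 0+0+0+0+0+0+0+1+0+1+0+0+0+0+0+0+1+1+0+0+0+0+0+1+0+1 mod 2 = 0
  c[4] = d·G[:,4] = (00001111010001001110110101)·(01000000000000000000000000) mod 2 = 0+0+0+0+0+0+0+0+0+0+0+0+0+0+0+0+0+0+0+0+0+0+0+0+0+0 mod 2 = 0
  c[5] = d·G[:,5] = (00001111010001001110110101)·(00100000000000000000000000) mod 2 = 0+0+0+0+0+0+0+0+0+0+0+0+0+0+0+0+0+0+0+0+0+0+0+0+0+0 mod 2 = 0
  c[6] = d·G[:,6] = (00001111010001001110110101)·(00010000000000000000000000) mod 2 = 0+0+0+0+0+0+0+0+0+0+0+0+0+0+0+0+0+0+0+0+0+0+0+0+0+0 mod 2 = 0
  c[7] = d·G[:,7] = (00001111010001001110110101)·(00001111111000000011111111) mod 2 = 0+0+0+0+1+1+1+1+0+1+0+0+0+0+0+0+0+0+1+0+1+1+0+1+0+1 mod 2 = 0
  c[8] = d·G[:,8] = (00001111010001001110110101)·(00001000000000000000000000) mod 2 = 0+0+0+0+1+0+0+0+0+0+0+0+0+0+0+0+0+0+0+0+0+0+0+0+0+0 mod 2 = 1
  c[9] = d·G[:,9] = (00001111010001001110110101)·(00000100000000000000000000) mod 2 = 0+0+0+0+0+1+0+0+0+0+0+0+0+0+0+0+0+0+0+0+0+0+0+0+0+0 mod 2 = 1
  c[10] = d·G[:,10] = (00001111010001001110110101)·(00000010000000000000000000) mod 2 = 0+0+0+0+0+0+1+0+0+0+0+0+0+0+0+0+0+0+0+0+0+0+0+0+0+0 mod 2 = 1
  c[11] = d·G[:,11] = (00001111010001001110110101)·(00000001000000000000000000) mod 2 = 0+0+0+0+0+0+0+1+0+0+0+0+0+0+0+0+0+0+0+0+0+0+0+0+0+0 mod 2 = 1
  c[12] = d·G[:,12] = (00001111010001001110110101)·(00000000100000000000000000) mod 2 = 0+0+0+0+0+0+0+0+0+0+0+0+0+0+0+0+0+0+0+0+0+0+0+0+0+0 mod 2 = 0
  c[13] = d·G[:,13] = (00001111010001001110110101)·(00000000010000000000000000) mod 2 = 0+0+0+0+0+0+0+0+0+1+0+0+0+0+0+0+0+0+0+0+0+0+0+0+0+0 mod 2 = 1
  c[14] = d·G[:,14] = (00001111010001001110110101)·(00000000001000000000000000) mod 2 = 0+0+0+0+0+0+0+0+0+0+0+0+0+0+0+0+0+0+0+0+0+0+0+0+0+0 mod 2 = 0
  c[15] = d·G[:,15] = (00001111010001001110110101)·(00000000000111111111111111) mod 2 = 0+0+0+0+0+0+0+0+0+0+0+0+0+1+0+0+1+1+1+0+1+1+0+1+0+1 mod 2 = 0
  c[16] = d·G[:,16] = (00001111010001001110110101)·(00000000000100000000000000) mod 2 = 0+0+0+0+0+0+0+0+0+0+0+0+0+0+0+0+0+0+0+0+0+0+0+0+0+0 mod 2 = 0
  c[17] = d·G[:,17] = (00001111010001001110110101)·(00000000000010000000000000) mod 2 = 0+0+0+0+0+0+0+0+0+0+0+0+0+0+0+0+0+0+0+0+0+0+0+0+0+0 mod 2 = 0
  c[18] = d·G[:,18] = (00001111010001001110110101)·(00000000000001000000000000) mod 2 = 0+0+0+0+0+0+0+0+0+0+0+0+0+1+0+0+0+0+0+0+0+0+0+0+0+0 mod 2 = 1
  c[19] = d·G[:,19] = (00001111010001001110110101)·(00000000000000100000000000) mod 2 = 0+0+0+0+0+0+0+0+0+0+0+0+0+0+0+0+0+0+0+0+0+0+0+0+0+0 mod 2 = 0
  c[20] = d·G[:,20] = (00001111010001001110110101)·(00000000000000010000000000) mod 2 = 0+0+0+0+0+0+0+0+0+0+0+0+0+0+0+0+0+0+0+0+0+0+0+0+0+0 mod 2 = 0
  c[21] = d·G[:,21] = (00001111010001001110110101)·(00000000000000001000000000) mod 2 = 0+0+0+0+0+0+0+0+0+0+0+0+0+0+0+0+1+0+0+0+0+0+0+0+0+0 mod 2 = 1
  c[22] = d·G[:,22] = (00001111010001001110110101)·(00000000000000000100000000) mod 2 = 0+0+0+0+0+0+0+0+0+0+0+0+0+0+0+0+0+1+0+0+0+0+0+0+0+0 mod 2 = 1
  c[23] = d·G[:,23] = (00001111010001001110110101)·(00000000000000000010000000) mod 2 = 0+0+0+0+0+0+0+0+0+0+0+0+0+0+0+0+0+0+1+0+0+0+0+0+0+0 mod 2 = 1
  c[24] = d·G[:,24] = (00001111010001001110110101)·(00000000000000000001000000) mod 2 = 0+0+0+0+0+0+0+0+0+0+0+0+0+0+0+0+0+0+0+0+0+0+0+0+0+0 mod 2 = 0
  c[25] = d·G[:,25] = (00001111010001001110110101)·(00000000000000000000100000) mod 2 = 0+0+0+0+0+0+0+0+0+0+0+0+0+0+0+0+0+0+0+0+1+0+0+0+0+0 mod 2 = 1
  c[26] = d·G[:,26] = (00001111010001001110110101)·(00000000000000000000010000) mod 2 = 0+0+0+0+0+0+0+0+0+0+0+0+0+0+0+0+0+0+0+0+0+1+0+0+0+0 mod 2 = 1
  c[27] = d·G[:,27] = (00001111010001001110110101)·(00000000000000000000001000) mod 2 = 0+0+0+0+0+0+0+0+0+0+0+0+0+0+0+0+0+0+0+0+0+0+0+0+0+0 mod 2 = 0
  c[28] = d·G[:,28] = (00001111010001001110110101)·(00000000000000000000000100) mod 2 = 0+0+0+0+0+0+0+0+0+0+0+0+0+0+0+0+0+0+0+0+0+0+0+1+0+0 mod 2 = 1
  c[29] = d·G[:,29] = (00001111010001001110110101)·(00000000000000000000000010) mod 2 = 0+0+0+0+0+0+0+0+0+0+0+0+0+0+0+0+0+0+0+0+0+0+0+0+0+0 mod 2 = 0
  c[30] = d·G[:,30] = (00001111010001001110110101)·(00000000000000000000000001) mod 2 = 0+0+0+0+0+0+0+0+0+0+0+0+0+0+0+0+0+0+0+0+0+0+0+0+0+1 mod 2 = 1
Codeword = 1100000011110100001001110110101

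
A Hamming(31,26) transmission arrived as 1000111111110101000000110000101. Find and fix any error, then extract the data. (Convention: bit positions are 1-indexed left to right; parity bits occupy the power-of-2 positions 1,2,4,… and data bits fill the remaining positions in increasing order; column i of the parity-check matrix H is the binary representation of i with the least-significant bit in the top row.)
Syndrome s = H · r^T (mod 2), r = 1000111111110101000000110000101:
  s[0] = (1010101010101010101010101010101)·(1000111111110101000000110000101) mod 2 = 1+0+0+0+1+0+1+0+1+0+1+0+0+0+0+0+0+0+0+0+0+0+1+0+0+0+0+0+1+0+1 mod 2 = 0
  s[1] = (0110011001100110011001100110011)·(1000111111110101000000110000101) mod 2 = 0+0+0+0+0+1+1+0+0+1+1+0+0+1+0+0+0+0+0+0+0+0+1+0+0+0+0+0+0+0+1 mod 2 = 1
  s[2] = (0001111000011110000111100001111)·(1000111111110101000000110000101) mod 2 = 0+0+0+0+1+1+1+0+0+0+0+1+0+1+0+0+0+0+0+0+0+0+1+0+0+0+0+0+1+0+1 mod 2 = 0
  s[3] = (0000000111111110000000011111111)·(1000111111110101000000110000101) mod 2 = 0+0+0+0+0+0+0+1+1+1+1+1+0+1+0+0+0+0+0+0+0+0+0+1+0+0+0+0+1+0+1 mod 2 = 1
  s[4] = (0000000000000001111111111111111)·(1000111111110101000000110000101) mod 2 = 0+0+0+0+0+0+0+0+0+0+0+0+0+0+0+1+0+0+0+0+0+0+1+1+0+0+0+0+1+0+1 mod 2 = 1
Syndrome = 01011
Column 26 of H equals this syndrome → error at bit 26 (1-indexed).
Flip bit 26: 1000111111110101000000110000101 → 1000111111110101000000110100101
Extract data bits at positions {3,5,6,7,9,10,11,12,13,14,15,17,18,19,20,21,22,23,24,25,26,27,28,29,30,31}: 01111111010000000110100101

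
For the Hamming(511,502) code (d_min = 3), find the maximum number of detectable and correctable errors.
Detection only: up to d_min − 1 = 2 errors.
Correction: up to ⌊(d_min − 1)/2⌋ = ⌊2/2⌋ = 1 errors.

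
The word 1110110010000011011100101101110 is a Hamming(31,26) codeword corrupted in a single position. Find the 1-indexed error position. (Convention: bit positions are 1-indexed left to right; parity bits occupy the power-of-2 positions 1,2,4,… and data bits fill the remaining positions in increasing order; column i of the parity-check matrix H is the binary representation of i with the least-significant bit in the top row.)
Syndrome s = H · r^T (mod 2), r = 1110110010000011011100101101110:
  s[0] = (1010101010101010101010101010101)·(1110110010000011011100101101110) mod 2 = 1+0+1+0+1+0+0+0+1+0+0+0+0+0+1+0+0+0+1+0+0+0+1+0+1+0+0+0+1+0+0 mod 2 = 1
  s[1] = (0110011001100110011001100110011)·(1110110010000011011100101101110) mod 2 = 0+1+1+0+0+1+0+0+0+0+0+0+0+0+1+0+0+1+1+0+0+0+1+0+0+1+0+0+0+1+0 mod 2 = 1
  s[2] = (0001111000011110000111100001111)·(1110110010000011011100101101110) mod 2 = 0+0+0+0+1+1+0+0+0+0+0+0+0+0+1+0+0+0+0+1+0+0+1+0+0+0+0+1+1+1+0 mod 2 = 0
  s[3] = (0000000111111110000000011111111)·(1110110010000011011100101101110) mod 2 = 0+0+0+0+0+0+0+0+1+0+0+0+0+0+1+0+0+0+0+0+0+0+0+0+1+1+0+1+1+1+0 mod 2 = 1
  s[4] = (0000000000000001111111111111111)·(1110110010000011011100101101110) mod 2 = 0+0+0+0+0+0+0+0+0+0+0+0+0+0+0+1+0+1+1+1+0+0+1+0+1+1+0+1+1+1+0 mod 2 = 0
Syndrome = 11010
Column i of H is the binary representation of i, so the syndrome is the binary index of the flipped bit.
Read s = 11010 with s[0] as LSB: 1·2^0 + 1·2^1 + 0·2^2 + 1·2^3 + 0·2^4 = 11.
Error is at bit position 11.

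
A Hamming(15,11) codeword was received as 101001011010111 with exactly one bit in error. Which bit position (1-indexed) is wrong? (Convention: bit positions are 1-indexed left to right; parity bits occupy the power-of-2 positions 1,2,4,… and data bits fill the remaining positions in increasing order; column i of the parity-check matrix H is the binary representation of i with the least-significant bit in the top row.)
Syndrome s = H · r^T (mod 2), r = 101001011010111:
  s[0] = (101010101010101)·(101001011010111) mod 2 = 1+0+1+0+0+0+0+0+1+0+1+0+1+0+1 mod 2 = 0
  s[1] = (011001100110011)·(101001011010111) mod 2 = 0+0+1+0+0+1+0+0+0+0+1+0+0+1+1 mod 2 = 1
  s[2] = (000111100001111)·(101001011010111) mod 2 = 0+0+0+0+0+1+0+0+0+0+0+0+1+1+1 mod 2 = 0
  s[3] = (000000011111111)·(101001011010111) mod 2 = 0+0+0+0+0+0+0+1+1+0+1+0+1+1+1 mod 2 = 0
Syndrome = 0100
Column i of H is the binary representation of i, so the syndrome is the binary index of the flipped bit.
Read s = 0100 with s[0] as LSB: 0·2^0 + 1·2^1 + 0·2^2 + 0·2^3 = 2.
Error is at bit position 2.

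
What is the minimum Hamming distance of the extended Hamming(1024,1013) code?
d_min = 4 (adding an overall parity bit to Hamming(1023,1013) raises d_min from 3 to 4).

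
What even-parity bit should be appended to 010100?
Sum of data bits: 0+1+0+1+0+0 = 2.
2 mod 2 = 0, so parity bit = 0.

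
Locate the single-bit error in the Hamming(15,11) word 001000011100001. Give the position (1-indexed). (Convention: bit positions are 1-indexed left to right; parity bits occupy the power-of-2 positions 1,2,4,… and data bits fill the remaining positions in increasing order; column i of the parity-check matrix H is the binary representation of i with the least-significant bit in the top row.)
Syndrome s = H · r^T (mod 2), r = 001000011100001:
  s[0] = (101010101010101)·(001000011100001) mod 2 = 0+0+1+0+0+0+0+0+1+0+0+0+0+0+1 mod 2 = 1
  s[1] = (011001100110011)·(001000011100001) mod 2 = 0+0+1+0+0+0+0+0+0+1+0+0+0+0+1 mod 2 = 1
  s[2] = (000111100001111)·(001000011100001) mod 2 = 0+0+0+0+0+0+0+0+0+0+0+0+0+0+1 mod 2 = 1
  s[3] = (000000011111111)·(001000011100001) mod 2 = 0+0+0+0+0+0+0+1+1+1+0+0+0+0+1 mod 2 = 0
Syndrome = 1110
Column i of H is the binary representation of i, so the syndrome is the binary index of the flipped bit.
Read s = 1110 with s[0] as LSB: 1·2^0 + 1·2^1 + 1·2^2 + 0·2^3 = 7.
Error is at bit position 7.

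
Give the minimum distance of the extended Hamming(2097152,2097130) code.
d_min = 4 (adding an overall parity bit to Hamming(2097151,2097130) raises d_min from 3 to 4).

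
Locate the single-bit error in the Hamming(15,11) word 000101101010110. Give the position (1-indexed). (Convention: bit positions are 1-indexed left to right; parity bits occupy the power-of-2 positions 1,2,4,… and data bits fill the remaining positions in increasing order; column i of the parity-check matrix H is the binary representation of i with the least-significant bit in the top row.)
Syndrome s = H · r^T (mod 2), r = 000101101010110:
  s[0] = (101010101010101)·(000101101010110) mod 2 = 0+0+0+0+0+0+1+0+1+0+1+0+1+0+0 mod 2 = 0
  s[1] = (011001100110011)·(000101101010110) mod 2 = 0+0+0+0+0+1+1+0+0+0+1+0+0+1+0 mod 2 = 0
  s[2] = (000111100001111)·(000101101010110) mod 2 = 0+0+0+1+0+1+1+0+0+0+0+0+1+1+0 mod 2 = 1
  s[3] = (000000011111111)·(000101101010110) mod 2 = 0+0+0+0+0+0+0+0+1+0+1+0+1+1+0 mod 2 = 0
Syndrome = 0010
Column i of H is the binary representation of i, so the syndrome is the binary index of the flipped bit.
Read s = 0010 with s[0] as LSB: 0·2^0 + 0·2^1 + 1·2^2 + 0·2^3 = 4.
Error is at bit position 4.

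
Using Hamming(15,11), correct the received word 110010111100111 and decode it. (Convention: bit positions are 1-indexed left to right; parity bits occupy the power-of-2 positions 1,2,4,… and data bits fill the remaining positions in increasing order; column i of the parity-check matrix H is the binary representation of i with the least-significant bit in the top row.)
Syndrome s = H · r^T (mod 2), r = 110010111100111:
  s[0] = (101010101010101)·(110010111100111) mod 2 = 1+0+0+0+1+0+1+0+1+0+0+0+1+0+1 mod 2 = 0
  s[1] = (011001100110011)·(110010111100111) mod 2 = 0+1+0+0+0+0+1+0+0+1+0+0+0+1+1 mod 2 = 1
  s[2] = (000111100001111)·(110010111100111) mod 2 = 0+0+0+0+1+0+1+0+0+0+0+0+1+1+1 mod 2 = 1
  s[3] = (000000011111111)·(110010111100111) mod 2 = 0+0+0+0+0+0+0+1+1+1+0+0+1+1+1 mod 2 = 0
Syndrome = 0110
Column 6 of H equals this syndrome → error at bit 6 (1-indexed).
Flip bit 6: 110010111100111 → 110011111100111
Extract data bits at positions {3,5,6,7,9,10,11,12,13,14,15}: 01111100111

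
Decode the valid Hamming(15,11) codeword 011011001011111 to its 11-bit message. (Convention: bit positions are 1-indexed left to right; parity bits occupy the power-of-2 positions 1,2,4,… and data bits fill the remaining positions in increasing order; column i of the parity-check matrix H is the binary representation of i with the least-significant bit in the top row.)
Parity bits occupy power-of-2 positions; data bits are at positions {3,5,6,7,9,10,11,12,13,14,15} (1-indexed).
Extract: c[3]=1 c[5]=1 c[6]=1 c[7]=0 c[9]=1 c[10]=0 c[11]=1 c[12]=1 c[13]=1 c[14]=1 c[15]=1
Data = 11101011111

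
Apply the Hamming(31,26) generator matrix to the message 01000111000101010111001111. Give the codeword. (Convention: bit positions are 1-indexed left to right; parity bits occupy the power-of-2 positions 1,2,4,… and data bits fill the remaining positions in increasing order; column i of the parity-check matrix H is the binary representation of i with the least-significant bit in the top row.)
Codeword c = d · G (mod 2), d = 01000111000101010111001111:
  c[0] = d·G[:,0] = (01000111000101010111001111)·(11011010101101010101010101) mod 2 = 0+1+0+0+0+0+1+0+0+0+0+1+0+1+0+1+0+1+0+1+0+0+0+1+0+1 mod 2 = 1
  c[1] = d·G[:,1] = (01000111000101010111001111)·(10110110011011001100110011) mod 2 = 0+0+0+0+0+1+1+0+0+0+0+0+0+1+0+0+0+1+0+0+0+0+0+0+1+1 mod 2 = 0
  c[2] = d·G[:,2] = (01000111000101010111001111)·(10000000000000000000000000) mod 2 = 0+0+0+0+0+0+0+0+0+0+0+0+0+0+0+0+0+0+0+0+0+0+0+0+0+0 mod 2 = 0
  c[3] = d·G[:,3] = (01000111000101010111001111)·(01110001111000111100001111) mod 2 = 0+1+0+0+0+0+0+1+0+0+0+0+0+0+0+1+0+1+0+0+0+0+1+1+1+1 mod 2 = 0
  c[4] = d·G[:,4] = (01000111000101010111001111)·(01000000000000000000000000) mod 2 = 0+1+0+0+0+0+0+0+0+0+0+0+0+0+0+0+0+0+0+0+0+0+0+0+0+0 mod 2 = 1
  c[5] = d·G[:,5] = (01000111000101010111001111)·(00100000000000000000000000) mod 2 = 0+0+0+0+0+0+0+0+0+0+0+0+0+0+0+0+0+0+0+0+0+0+0+0+0+0 mod 2 = 0
  c[6] = d·G[:,6] = (01000111000101010111001111)·(00010000000000000000000000) mod 2 = 0+0+0+0+0+0+0+0+0+0+0+0+0+0+0+0+0+0+0+0+0+0+0+0+0+0 mod 2 = 0
  c[7] = d·G[:,7] = (01000111000101010111001111)·(00001111111000000011111111) mod 2 = 0+0+0+0+0+1+1+1+0+0+0+0+0+0+0+0+0+0+1+1+0+0+1+1+1+1 mod 2 = 1
  c[8] = d·G[:,8] = (01000111000101010111001111)·(00001000000000000000000000) mod 2 = 0+0+0+0+0+0+0+0+0+0+0+0+0+0+0+0+0+0+0+0+0+0+0+0+0+0 mod 2 = 0
  c[9] = d·G[:,9] = (01000111000101010111001111)·(00000100000000000000000000) mod 2 = 0+0+0+0+0+1+0+0+0+0+0+0+0+0+0+0+0+0+0+0+0+0+0+0+0+0 mod 2 = 1
  c[10] = d·G[:,10] = (01000111000101010111001111)·(00000010000000000000000000) mod 2 = 0+0+0+0+0+0+1+0+0+0+0+0+0+0+0+0+0+0+0+0+0+0+0+0+0+0 mod 2 = 1
  c[11] = d·G[:,11] = (01000111000101010111001111)·(00000001000000000000000000) mod 2 = 0+0+0+0+0+0+0+1+0+0+0+0+0+0+0+0+0+0+0+0+0+0+0+0+0+0 mod 2 = 1
  c[12] = d·G[:,12] = (01000111000101010111001111)·(00000000100000000000000000) mod 2 = 0+0+0+0+0+0+0+0+0+0+0+0+0+0+0+0+0+0+0+0+0+0+0+0+0+0 mod 2 = 0
  c[13] = d·G[:,13] = (01000111000101010111001111)·(00000000010000000000000000) mod 2 = 0+0+0+0+0+0+0+0+0+0+0+0+0+0+0+0+0+0+0+0+0+0+0+0+0+0 mod 2 = 0
  c[14] = d·G[:,14] = (01000111000101010111001111)·(00000000001000000000000000) mod 2 = 0+0+0+0+0+0+0+0+0+0+0+0+0+0+0+0+0+0+0+0+0+0+0+0+0+0 mod 2 = 0
  c[15] = d·G[:,15] = (01000111000101010111001111)·(00000000000111111111111111) mod 2 = 0+0+0+0+0+0+0+0+0+0+0+1+0+1+0+1+0+1+1+1+0+0+1+1+1+1 mod 2 = 0
  c[16] = d·G[:,16] = (01000111000101010111001111)·(00000000000100000000000000) mod 2 = 0+0+0+0+0+0+0+0+0+0+0+1+0+0+0+0+0+0+0+0+0+0+0+0+0+0 mod 2 = 1
  c[17] = d·G[:,17] = (01000111000101010111001111)·(00000000000010000000000000) mod 2 = 0+0+0+0+0+0+0+0+0+0+0+0+0+0+0+0+0+0+0+0+0+0+0+0+0+0 mod 2 = 0
  c[18] = d·G[:,18] = (01000111000101010111001111)·(00000000000001000000000000) mod 2 = 0+0+0+0+0+0+0+0+0+0+0+0+0+1+0+0+0+0+0+0+0+0+0+0+0+0 mod 2 = 1
  c[19] = d·G[:,19] = (01000111000101010111001111)·(00000000000000100000000000) mod 2 = 0+0+0+0+0+0+0+0+0+0+0+0+0+0+0+0+0+0+0+0+0+0+0+0+0+0 mod 2 = 0
  c[20] = d·G[:,20] = (01000111000101010111001111)·(00000000000000010000000000) mod 2 = 0+0+0+0+0+0+0+0+0+0+0+0+0+0+0+1+0+0+0+0+0+0+0+0+0+0 mod 2 = 1
  c[21] = d·G[:,21] = (01000111000101010111001111)·(00000000000000001000000000) mod 2 = 0+0+0+0+0+0+0+0+0+0+0+0+0+0+0+0+0+0+0+0+0+0+0+0+0+0 mod 2 = 0
  c[22] = d·G[:,22] = (01000111000101010111001111)·(00000000000000000100000000) mod 2 = 0+0+0+0+0+0+0+0+0+0+0+0+0+0+0+0+0+1+0+0+0+0+0+0+0+0 mod 2 = 1
  c[23] = d·G[:,23] = (01000111000101010111001111)·(00000000000000000010000000) mod 2 = 0+0+0+0+0+0+0+0+0+0+0+0+0+0+0+0+0+0+1+0+0+0+0+0+0+0 mod 2 = 1
  c[24] = d·G[:,24] = (01000111000101010111001111)·(00000000000000000001000000) mod 2 = 0+0+0+0+0+0+0+0+0+0+0+0+0+0+0+0+0+0+0+1+0+0+0+0+0+0 mod 2 = 1
  c[25] = d·G[:,25] = (01000111000101010111001111)·(00000000000000000000100000) mod 2 = 0+0+0+0+0+0+0+0+0+0+0+0+0+0+0+0+0+0+0+0+0+0+0+0+0+0 mod 2 = 0
  c[26] = d·G[:,26] = (01000111000101010111001111)·(00000000000000000000010000) mod 2 = 0+0+0+0+0+0+0+0+0+0+0+0+0+0+0+0+0+0+0+0+0+0+0+0+0+0 mod 2 = 0
  c[27] = d·G[:,27] = (01000111000101010111001111)·(00000000000000000000001000) mod 2 = 0+0+0+0+0+0+0+0+0+0+0+0+0+0+0+0+0+0+0+0+0+0+1+0+0+0 mod 2 = 1
  c[28] = d·G[:,28] = (01000111000101010111001111)·(00000000000000000000000100) mod 2 = 0+0+0+0+0+0+0+0+0+0+0+0+0+0+0+0+0+0+0+0+0+0+0+1+0+0 mod 2 = 1
  c[29] = d·G[:,29] = (01000111000101010111001111)·(00000000000000000000000010) mod 2 = 0+0+0+0+0+0+0+0+0+0+0+0+0+0+0+0+0+0+0+0+0+0+0+0+1+0 mod 2 = 1
  c[30] = d·G[:,30] = (01000111000101010111001111)·(00000000000000000000000001) mod 2 = 0+0+0+0+0+0+0+0+0+0+0+0+0+0+0+0+0+0+0+0+0+0+0+0+0+1 mod 2 = 1
Codeword = 1000100101110000101010111001111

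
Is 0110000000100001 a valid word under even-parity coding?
Sum of all bits: 0+1+1+0+0+0+0+0+0+0+1+0+0+0+0+1 = 4; 4 mod 2 = 0. Result is 0 → valid parity.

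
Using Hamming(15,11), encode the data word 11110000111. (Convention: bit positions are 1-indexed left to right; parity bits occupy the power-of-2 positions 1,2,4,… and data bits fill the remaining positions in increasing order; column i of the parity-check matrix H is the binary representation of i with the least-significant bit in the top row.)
Codeword c = d · G (mod 2), d = 11110000111:
  c[0] = d·G[:,0] = (11110000111)·(11011010101) mod 2 = 1+1+0+1+0+0+0+0+1+0+1 mod 2 = 1
  c[1] = d·G[:,1] = (11110000111)·(10110110011) mod 2 = 1+0+1+1+0+0+0+0+0+1+1 mod 2 = 1
  c[2] = d·G[:,2] = (11110000111)·(10000000000) mod 2 = 1+0+0+0+0+0+0+0+0+0+0 mod 2 = 1
  c[3] = d·G[:,3] = (11110000111)·(01110001111) mod 2 = 0+1+1+1+0+0+0+0+1+1+1 mod 2 = 0
  c[4] = d·G[:,4] = (11110000111)·(01000000000) mod 2 = 0+1+0+0+0+0+0+0+0+0+0 mod 2 = 1
  c[5] = d·G[:,5] = (11110000111)·(00100000000) mod 2 = 0+0+1+0+0+0+0+0+0+0+0 mod 2 = 1
  c[6] = d·G[:,6] = (11110000111)·(00010000000) mod 2 = 0+0+0+1+0+0+0+0+0+0+0 mod 2 = 1
  c[7] = d·G[:,7] = (11110000111)·(00001111111) mod 2 = 0+0+0+0+0+0+0+0+1+1+1 mod 2 = 1
  c[8] = d·G[:,8] = (11110000111)·(00001000000) mod 2 = 0+0+0+0+0+0+0+0+0+0+0 mod 2 = 0
  c[9] = d·G[:,9] = (11110000111)·(00000100000) mod 2 = 0+0+0+0+0+0+0+0+0+0+0 mod 2 = 0
  c[10] = d·G[:,10] = (11110000111)·(00000010000) mod 2 = 0+0+0+0+0+0+0+0+0+0+0 mod 2 = 0
  c[11] = d·G[:,11] = (11110000111)·(00000001000) mod 2 = 0+0+0+0+0+0+0+0+0+0+0 mod 2 = 0
  c[12] = d·G[:,12] = (11110000111)·(00000000100) mod 2 = 0+0+0+0+0+0+0+0+1+0+0 mod 2 = 1
  c[13] = d·G[:,13] = (11110000111)·(00000000010) mod 2 = 0+0+0+0+0+0+0+0+0+1+0 mod 2 = 1
  c[14] = d·G[:,14] = (11110000111)·(00000000001) mod 2 = 0+0+0+0+0+0+0+0+0+0+1 mod 2 = 1
Codeword = 111011110000111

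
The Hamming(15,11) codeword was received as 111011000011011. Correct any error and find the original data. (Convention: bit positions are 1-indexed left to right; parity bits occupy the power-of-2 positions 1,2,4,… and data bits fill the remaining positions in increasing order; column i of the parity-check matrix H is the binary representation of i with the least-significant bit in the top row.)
Syndrome s = H · r^T (mod 2), r = 111011000011011:
  s[0] = (101010101010101)·(111011000011011) mod 2 = 1+0+1+0+1+0+0+0+0+0+1+0+0+0+1 mod 2 = 1
  s[1] = (011001100110011)·(111011000011011) mod 2 = 0+1+1+0+0+1+0+0+0+0+1+0+0+1+1 mod 2 = 0
  s[2] = (000111100001111)·(111011000011011) mod 2 = 0+0+0+0+1+1+0+0+0+0+0+1+0+1+1 mod 2 = 1
  s[3] = (000000011111111)·(111011000011011) mod 2 = 0+0+0+0+0+0+0+0+0+0+1+1+0+1+1 mod 2 = 0
Syndrome = 1010
Column 5 of H equals this syndrome → error at bit 5 (1-indexed).
Flip bit 5: 111011000011011 → 111001000011011
Extract data bits at positions {3,5,6,7,9,10,11,12,13,14,15}: 10100011011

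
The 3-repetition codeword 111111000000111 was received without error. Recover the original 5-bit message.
Split into 3-bit blocks: 111 111 000 000 111
Data = 11001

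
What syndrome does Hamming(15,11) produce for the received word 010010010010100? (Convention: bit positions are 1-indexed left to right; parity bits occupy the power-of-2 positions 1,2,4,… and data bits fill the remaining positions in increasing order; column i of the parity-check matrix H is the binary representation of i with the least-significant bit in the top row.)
Syndrome s = H · r^T (mod 2), r = 010010010010100:
  s[0] = (101010101010101)·(010010010010100) mod 2 = 0+0+0+0+1+0+0+0+0+0+1+0+1+0+0 mod 2 = 1
  s[1] = (011001100110011)·(010010010010100) mod 2 = 0+1+0+0+0+0+0+0+0+0+1+0+0+0+0 mod 2 = 0
  s[2] = (000111100001111)·(010010010010100) mod 2 = 0+0+0+0+1+0+0+0+0+0+0+0+1+0+0 mod 2 = 0
  s[3] = (000000011111111)·(010010010010100) mod 2 = 0+0+0+0+0+0+0+1+0+0+1+0+1+0+0 mod 2 = 1
Syndrome = 1001
Non-zero syndrome: error at position 9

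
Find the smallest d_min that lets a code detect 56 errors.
Detecting e errors requires d_min ≥ e + 1 = 56 + 1 = 57.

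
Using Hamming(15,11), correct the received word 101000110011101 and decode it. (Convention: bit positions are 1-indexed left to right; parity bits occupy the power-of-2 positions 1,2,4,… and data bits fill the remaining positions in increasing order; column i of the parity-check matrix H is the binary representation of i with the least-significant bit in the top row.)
Syndrome s = H · r^T (mod 2), r = 101000110011101:
  s[0] = (101010101010101)·(101000110011101) mod 2 = 1+0+1+0+0+0+1+0+0+0+1+0+1+0+1 mod 2 = 0
  s[1] = (011001100110011)·(101000110011101) mod 2 = 0+0+1+0+0+0+1+0+0+0+1+0+0+0+1 mod 2 = 0
  s[2] = (000111100001111)·(101000110011101) mod 2 = 0+0+0+0+0+0+1+0+0+0+0+1+1+0+1 mod 2 = 0
  s[3] = (000000011111111)·(101000110011101) mod 2 = 0+0+0+0+0+0+0+1+0+0+1+1+1+0+1 mod 2 = 1
Syndrome = 0001
Column 8 of H equals this syndrome → error at bit 8 (1-indexed).
Flip bit 8: 101000110011101 → 101000100011101
Extract data bits at positions {3,5,6,7,9,10,11,12,13,14,15}: 10010011101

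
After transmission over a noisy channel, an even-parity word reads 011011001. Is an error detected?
Sum of received bits: 0+1+1+0+1+1+0+0+1 = 5; 5 mod 2 = 1. Result is 1 ≠ 0 → error detected.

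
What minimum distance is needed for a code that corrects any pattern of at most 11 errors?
Correcting t errors requires d_min ≥ 2t + 1 = 2·11 + 1 = 23.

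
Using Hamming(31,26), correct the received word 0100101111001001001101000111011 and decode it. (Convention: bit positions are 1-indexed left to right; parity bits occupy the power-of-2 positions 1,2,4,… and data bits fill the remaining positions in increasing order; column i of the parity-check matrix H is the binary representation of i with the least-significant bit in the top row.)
Syndrome s = H · r^T (mod 2), r = 0100101111001001001101000111011:
  s[0] = (1010101010101010101010101010101)·(0100101111001001001101000111011) mod 2 = 0+0+0+0+1+0+1+0+1+0+0+0+1+0+0+0+0+0+1+0+0+0+0+0+0+0+1+0+0+0+1 mod 2 = 1
  s[1] = (0110011001100110011001100110011)·(0100101111001001001101000111011) mod 2 = 0+1+0+0+0+0+1+0+0+1+0+0+0+0+0+0+0+0+1+0+0+1+0+0+0+1+1+0+0+1+1 mod 2 = 1
  s[2] = (0001111000011110000111100001111)·(0100101111001001001101000111011) mod 2 = 0+0+0+0+1+0+1+0+0+0+0+0+1+0+0+0+0+0+0+1+0+1+0+0+0+0+0+1+0+1+1 mod 2 = 0
  s[3] = (0000000111111110000000011111111)·(0100101111001001001101000111011) mod 2 = 0+0+0+0+0+0+0+1+1+1+0+0+1+0+0+0+0+0+0+0+0+0+0+0+0+1+1+1+0+1+1 mod 2 = 1
  s[4] = (0000000000000001111111111111111)·(0100101111001001001101000111011) mod 2 = 0+0+0+0+0+0+0+0+0+0+0+0+0+0+0+1+0+0+1+1+0+1+0+0+0+1+1+1+0+1+1 mod 2 = 1
Syndrome = 11011
Column 27 of H equals this syndrome → error at bit 27 (1-indexed).
Flip bit 27: 0100101111001001001101000111011 → 0100101111001001001101000101011
Extract data bits at positions {3,5,6,7,9,10,11,12,13,14,15,17,18,19,20,21,22,23,24,25,26,27,28,29,30,31}: 01011100100001101000101011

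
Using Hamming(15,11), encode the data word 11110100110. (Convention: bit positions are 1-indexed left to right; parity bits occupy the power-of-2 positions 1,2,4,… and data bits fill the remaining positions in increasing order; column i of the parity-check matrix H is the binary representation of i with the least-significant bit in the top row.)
Codeword c = d · G (mod 2), d = 11110100110:
  c[0] = d·G[:,0] = (11110100110)·(11011010101) mod 2 = 1+1+0+1+0+0+0+0+1+0+0 mod 2 = 0
  c[1] = d·G[:,1] = (11110100110)·(10110110011) mod 2 = 1+0+1+1+0+1+0+0+0+1+0 mod 2 = 1
  c[2] = d·G[:,2] = (11110100110)·(10000000000) mod 2 = 1+0+0+0+0+0+0+0+0+0+0 mod 2 = 1
  c[3] = d·G[:,3] = (11110100110)·(01110001111) mod 2 = 0+1+1+1+0+0+0+0+1+1+0 mod 2 = 1
  c[4] = d·G[:,4] = (11110100110)·(01000000000) mod 2 = 0+1+0+0+0+0+0+0+0+0+0 mod 2 = 1
  c[5] = d·G[:,5] = (11110100110)·(00100000000) mod 2 = 0+0+1+0+0+0+0+0+0+0+0 mod 2 = 1
  c[6] = d·G[:,6] = (11110100110)·(00010000000) mod 2 = 0+0+0+1+0+0+0+0+0+0+0 mod 2 = 1
  c[7] = d·G[:,7] = (11110100110)·(00001111111) mod 2 = 0+0+0+0+0+1+0+0+1+1+0 mod 2 = 1
  c[8] = d·G[:,8] = (11110100110)·(00001000000) mod 2 = 0+0+0+0+0+0+0+0+0+0+0 mod 2 = 0
  c[9] = d·G[:,9] = (11110100110)·(00000100000) mod 2 = 0+0+0+0+0+1+0+0+0+0+0 mod 2 = 1
  c[10] = d·G[:,10] = (11110100110)·(00000010000) mod 2 = 0+0+0+0+0+0+0+0+0+0+0 mod 2 = 0
  c[11] = d·G[:,11] = (11110100110)·(00000001000) mod 2 = 0+0+0+0+0+0+0+0+0+0+0 mod 2 = 0
  c[12] = d·G[:,12] = (11110100110)·(00000000100) mod 2 = 0+0+0+0+0+0+0+0+1+0+0 mod 2 = 1
  c[13] = d·G[:,13] = (11110100110)·(00000000010) mod 2 = 0+0+0+0+0+0+0+0+0+1+0 mod 2 = 1
  c[14] = d·G[:,14] = (11110100110)·(00000000001) mod 2 = 0+0+0+0+0+0+0+0+0+0+0 mod 2 = 0
Codeword = 011111110100110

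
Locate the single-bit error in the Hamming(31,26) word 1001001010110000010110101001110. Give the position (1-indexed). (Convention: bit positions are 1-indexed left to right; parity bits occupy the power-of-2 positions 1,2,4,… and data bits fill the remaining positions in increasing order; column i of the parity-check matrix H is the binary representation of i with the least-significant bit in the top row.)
Syndrome s = H · r^T (mod 2), r = 1001001010110000010110101001110:
  s[0] = (1010101010101010101010101010101)·(1001001010110000010110101001110) mod 2 = 1+0+0+0+0+0+1+0+1+0+1+0+0+0+0+0+0+0+0+0+1+0+1+0+1+0+0+0+1+0+0 mod 2 = 0
  s[1] = (0110011001100110011001100110011)·(1001001010110000010110101001110) mod 2 = 0+0+0+0+0+0+1+0+0+0+1+0+0+0+0+0+0+1+0+0+0+0+1+0+0+0+0+0+0+1+0 mod 2 = 1
  s[2] = (0001111000011110000111100001111)·(1001001010110000010110101001110) mod 2 = 0+0+0+1+0+0+1+0+0+0+0+1+0+0+0+0+0+0+0+1+1+0+1+0+0+0+0+1+1+1+0 mod 2 = 1
  s[3] = (0000000111111110000000011111111)·(1001001010110000010110101001110) mod 2 = 0+0+0+0+0+0+0+0+1+0+1+1+0+0+0+0+0+0+0+0+0+0+0+0+1+0+0+1+1+1+0 mod 2 = 1
  s[4] = (0000000000000001111111111111111)·(1001001010110000010110101001110) mod 2 = 0+0+0+0+0+0+0+0+0+0+0+0+0+0+0+0+0+1+0+1+1+0+1+0+1+0+0+1+1+1+0 mod 2 = 0
Syndrome = 01110
Column i of H is the binary representation of i, so the syndrome is the binary index of the flipped bit.
Read s = 01110 with s[0] as LSB: 0·2^0 + 1·2^1 + 1·2^2 + 1·2^3 + 0·2^4 = 14.
Error is at bit position 14.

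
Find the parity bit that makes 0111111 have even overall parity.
Sum of data bits: 0+1+1+1+1+1+1 = 6.
6 mod 2 = 0, so parity bit = 0.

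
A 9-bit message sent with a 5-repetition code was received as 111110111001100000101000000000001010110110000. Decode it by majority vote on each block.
Split into 5-bit blocks and majority-vote each:
  block 1 = 11111: 5 ones, 0 zeros → 1
  block 2 = 01110: 3 ones, 2 zeros → 1
  block 3 = 01100: 2 ones, 3 zeros → 0
  block 4 = 00010: 1 ones, 4 zeros → 0
  block 5 = 10000: 1 ones, 4 zeros → 0
  block 6 = 00000: 0 ones, 5 zeros → 0
  block 7 = 00101: 2 ones, 3 zeros → 0
  block 8 = 01101: 3 ones, 2 zeros → 1
  block 9 = 10000: 1 ones, 4 zeros → 0
Decoded = 110000010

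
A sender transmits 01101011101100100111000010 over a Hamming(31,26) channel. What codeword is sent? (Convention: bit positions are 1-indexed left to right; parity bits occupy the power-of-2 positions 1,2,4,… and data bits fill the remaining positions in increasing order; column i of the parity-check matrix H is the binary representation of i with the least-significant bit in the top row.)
Codeword c = d · G (mod 2), d = 01101011101100100111000010:
  c[0] = d·G[:,0] = (01101011101100100111000010)·(11011010101101010101010101) mod 2 = 0+1+0+0+1+0+1+0+1+0+1+1+0+0+0+0+0+1+0+1+0+0+0+0+0+0 mod 2 = 0
  c[1] = d·G[:,1] = (01101011101100100111000010)·(10110110011011001100110011) mod 2 = 0+0+1+0+0+0+1+0+0+0+1+0+0+0+0+0+0+1+0+0+0+0+0+0+1+0 mod 2 = 1
  c[2] = d·G[:,2] = (01101011101100100111000010)·(10000000000000000000000000) mod 2 = 0+0+0+0+0+0+0+0+0+0+0+0+0+0+0+0+0+0+0+0+0+0+0+0+0+0 mod 2 = 0
  c[3] = d·G[:,3] = (01101011101100100111000010)·(01110001111000111100001111) mod 2 = 0+1+1+0+0+0+0+1+1+0+1+0+0+0+1+0+0+1+0+0+0+0+0+0+1+0 mod 2 = 0
  c[4] = d·G[:,4] = (01101011101100100111000010)·(01000000000000000000000000) mod 2 = 0+1+0+0+0+0+0+0+0+0+0+0+0+0+0+0+0+0+0+0+0+0+0+0+0+0 mod 2 = 1
  c[5] = d·G[:,5] = (01101011101100100111000010)·(00100000000000000000000000) mod 2 = 0+0+1+0+0+0+0+0+0+0+0+0+0+0+0+0+0+0+0+0+0+0+0+0+0+0 mod 2 = 1
  c[6] = d·G[:,6] = (01101011101100100111000010)·(00010000000000000000000000) mod 2 = 0+0+0+0+0+0+0+0+0+0+0+0+0+0+0+0+0+0+0+0+0+0+0+0+0+0 mod 2 = 0
  c[7] = d·G[:,7] = (01101011101100100111000010)·(00001111111000000011111111) mod 2 = 0+0+0+0+1+0+1+1+1+0+1+0+0+0+0+0+0+0+1+1+0+0+0+0+1+0 mod 2 = 0
  c[8] = d·G[:,8] = (01101011101100100111000010)·(00001000000000000000000000) mod 2 = 0+0+0+0+1+0+0+0+0+0+0+0+0+0+0+0+0+0+0+0+0+0+0+0+0+0 mod 2 = 1
  c[9] = d·G[:,9] = (01101011101100100111000010)·(00000100000000000000000000) mod 2 = 0+0+0+0+0+0+0+0+0+0+0+0+0+0+0+0+0+0+0+0+0+0+0+0+0+0 mod 2 = 0
  c[10] = d·G[:,10] = (01101011101100100111000010)·(00000010000000000000000000) mod 2 = 0+0+0+0+0+0+1+0+0+0+0+0+0+0+0+0+0+0+0+0+0+0+0+0+0+0 mod 2 = 1
  c[11] = d·G[:,11] = (01101011101100100111000010)·(00000001000000000000000000) mod 2 = 0+0+0+0+0+0+0+1+0+0+0+0+0+0+0+0+0+0+0+0+0+0+0+0+0+0 mod 2 = 1
  c[12] = d·G[:,12] = (01101011101100100111000010)·(00000000100000000000000000) mod 2 = 0+0+0+0+0+0+0+0+1+0+0+0+0+0+0+0+0+0+0+0+0+0+0+0+0+0 mod 2 = 1
  c[13] = d·G[:,13] = (01101011101100100111000010)·(00000000010000000000000000) mod 2 = 0+0+0+0+0+0+0+0+0+0+0+0+0+0+0+0+0+0+0+0+0+0+0+0+0+0 mod 2 = 0
  c[14] = d·G[:,14] = (01101011101100100111000010)·(00000000001000000000000000) mod 2 = 0+0+0+0+0+0+0+0+0+0+1+0+0+0+0+0+0+0+0+0+0+0+0+0+0+0 mod 2 = 1
  c[15] = d·G[:,15] = (01101011101100100111000010)·(00000000000111111111111111) mod 2 = 0+0+0+0+0+0+0+0+0+0+0+1+0+0+1+0+0+1+1+1+0+0+0+0+1+0 mod 2 = 0
  c[16] = d·G[:,16] = (01101011101100100111000010)·(00000000000100000000000000) mod 2 = 0+0+0+0+0+0+0+0+0+0+0+1+0+0+0+0+0+0+0+0+0+0+0+0+0+0 mod 2 = 1
  c[17] = d·G[:,17] = (01101011101100100111000010)·(00000000000010000000000000) mod 2 = 0+0+0+0+0+0+0+0+0+0+0+0+0+0+0+0+0+0+0+0+0+0+0+0+0+0 mod 2 = 0
  c[18] = d·G[:,18] = (01101011101100100111000010)·(00000000000001000000000000) mod 2 = 0+0+0+0+0+0+0+0+0+0+0+0+0+0+0+0+0+0+0+0+0+0+0+0+0+0 mod 2 = 0
  c[19] = d·G[:,19] = (01101011101100100111000010)·(00000000000000100000000000) mod 2 = 0+0+0+0+0+0+0+0+0+0+0+0+0+0+1+0+0+0+0+0+0+0+0+0+0+0 mod 2 = 1
  c[20] = d·G[:,20] = (01101011101100100111000010)·(00000000000000010000000000) mod 2 = 0+0+0+0+0+0+0+0+0+0+0+0+0+0+0+0+0+0+0+0+0+0+0+0+0+0 mod 2 = 0
  c[21] = d·G[:,21] = (01101011101100100111000010)·(00000000000000001000000000) mod 2 = 0+0+0+0+0+0+0+0+0+0+0+0+0+0+0+0+0+0+0+0+0+0+0+0+0+0 mod 2 = 0
  c[22] = d·G[:,22] = (01101011101100100111000010)·(00000000000000000100000000) mod 2 = 0+0+0+0+0+0+0+0+0+0+0+0+0+0+0+0+0+1+0+0+0+0+0+0+0+0 mod 2 = 1
  c[23] = d·G[:,23] = (01101011101100100111000010)·(00000000000000000010000000) mod 2 = 0+0+0+0+0+0+0+0+0+0+0+0+0+0+0+0+0+0+1+0+0+0+0+0+0+0 mod 2 = 1
  c[24] = d·G[:,24] = (01101011101100100111000010)·(00000000000000000001000000) mod 2 = 0+0+0+0+0+0+0+0+0+0+0+0+0+0+0+0+0+0+0+1+0+0+0+0+0+0 mod 2 = 1
  c[25] = d·G[:,25] = (01101011101100100111000010)·(00000000000000000000100000) mod 2 = 0+0+0+0+0+0+0+0+0+0+0+0+0+0+0+0+0+0+0+0+0+0+0+0+0+0 mod 2 = 0
  c[26] = d·G[:,26] = (01101011101100100111000010)·(00000000000000000000010000) mod 2 = 0+0+0+0+0+0+0+0+0+0+0+0+0+0+0+0+0+0+0+0+0+0+0+0+0+0 mod 2 = 0
  c[27] = d·G[:,27] = (01101011101100100111000010)·(00000000000000000000001000) mod 2 = 0+0+0+0+0+0+0+0+0+0+0+0+0+0+0+0+0+0+0+0+0+0+0+0+0+0 mod 2 = 0
  c[28] = d·G[:,28] = (01101011101100100111000010)·(00000000000000000000000100) mod 2 = 0+0+0+0+0+0+0+0+0+0+0+0+0+0+0+0+0+0+0+0+0+0+0+0+0+0 mod 2 = 0
  c[29] = d·G[:,29] = (01101011101100100111000010)·(00000000000000000000000010) mod 2 = 0+0+0+0+0+0+0+0+0+0+0+0+0+0+0+0+0+0+0+0+0+0+0+0+1+0 mod 2 = 1
  c[30] = d·G[:,30] = (01101011101100100111000010)·(00000000000000000000000001) mod 2 = 0+0+0+0+0+0+0+0+0+0+0+0+0+0+0+0+0+0+0+0+0+0+0+0+0+0 mod 2 = 0
Codeword = 0100110010111010100100111000010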